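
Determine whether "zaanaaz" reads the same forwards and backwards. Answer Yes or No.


Input string: 'zaanaaz'
Reversed: 'zaanaaz'
Compare pairs: s[0]='z' vs s[6]='z' (match), s[1]='a' vs s[5]='a' (match), s[2]='a' vs s[4]='a' (match)
Palindrome: Yes


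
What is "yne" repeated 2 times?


Input string: 'yne'
Operation: repeat 2 times
Concatenation: 'yne' + 'yne'
Result: yneyne


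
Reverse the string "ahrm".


Input string: 'ahrm'
Operation: reverse character order
Original order: 'a' -> 'h' -> 'r' -> 'm'
Reversed order: 'm' -> 'r' -> 'h' -> 'a'
Result: mrha


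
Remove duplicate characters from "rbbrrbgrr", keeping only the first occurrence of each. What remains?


Input: 'rbbrrbgrr'
Operation: keep first occurrence of each character
Scan: s[0]='r' new -> keep; s[1]='b' new -> keep; s[2]='b' seen -> skip; s[3]='r' seen -> skip; s[4]='r' seen -> skip; s[5]='b' seen -> skip; s[6]='g' new -> keep; s[7]='r' seen -> skip; s[8]='r' seen -> skip
Result: rbg


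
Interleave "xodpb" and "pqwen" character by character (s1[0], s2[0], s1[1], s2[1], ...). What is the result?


String 1: 'xodpb'
String 2: 'pqwen'
Operation: alternate characters
Pairs: 'x'+'p', 'o'+'q', 'd'+'w', 'p'+'e', 'b'+'n'
Result: xpoqdwpebn


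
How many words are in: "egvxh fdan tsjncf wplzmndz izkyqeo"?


Input string: 'egvxh fdan tsjncf wplzmndz izkyqeo'
Operation: split by spaces
Words found: 'egvxh', 'fdan', 'tsjncf', 'wplzmndz', 'izkyqeo'
Word count: 5


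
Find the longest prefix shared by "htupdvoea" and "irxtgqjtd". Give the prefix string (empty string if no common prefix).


String 1: 'htupdvoea'
String 2: 'irxtgqjtd'
Compare position by position:
pos 0: 'h' vs 'i' differ -> stop
Longest common prefix: "" (length 0)


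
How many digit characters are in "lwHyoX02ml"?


Input string: 'lwHyoX02ml'
Operation: count digit characters (0-9)
Scan: 'l', 'w', 'H', 'y', 'o', 'X', '0'(digit), '2'(digit), 'm', 'l'
Digits found: 2
Result: 2


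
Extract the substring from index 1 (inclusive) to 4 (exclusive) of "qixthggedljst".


Input string: 'qixthggedljst'
Operation: slice [1:4]
Extract characters: s[1]='i', s[2]='x', s[3]='t'
Result: ixt


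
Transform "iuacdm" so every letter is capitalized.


Input string: 'iuacdm'
Operation: convert each letter to uppercase
Mapping: 'i'->'I', 'u'->'U', 'a'->'A', 'c'->'C', 'd'->'D', 'm'->'M'
Result: IUACDM


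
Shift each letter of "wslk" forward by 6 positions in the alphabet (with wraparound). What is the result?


Input: 'wslk', shift = 6
Operation: for each letter, (position + 6) mod 26
Mapping: 'w'(22+6=28, 28 mod 26=2)->'c', 's'(18+6=24)->'y', 'l'(11+6=17)->'r', 'k'(10+6=16)->'q'
Result: cyrq


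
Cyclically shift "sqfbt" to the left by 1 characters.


Input: 'sqfbt', shift = 1
Operation: split at index 1 and swap parts
Front part s[0:1] = 's'
Back part s[1:] = 'qfbt'
Rotated = back + front = 'qfbt' + 's'
Result: qfbts


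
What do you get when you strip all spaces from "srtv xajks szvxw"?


Input string: 'srtv xajks szvxw'
Operation: remove all spaces
Words: 'srtv', 'xajks', 'szvxw'
Join without spaces: srtvxajksszvxw


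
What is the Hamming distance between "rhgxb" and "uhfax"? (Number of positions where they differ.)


String 1: 'rhgxb'
String 2: 'uhfax'
Compare each position: pos 0: 'r'!='u', pos 1: 'h'=='h', pos 2: 'g'!='f', pos 3: 'x'!='a', pos 4: 'b'!='x'
Differing positions: 4
Hamming distance: 4


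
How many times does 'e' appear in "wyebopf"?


Input string: 'wyebopf'
Target character: 'e'
Scan each position: s[2]='e'
Matches found at indices: 2
Total: 1


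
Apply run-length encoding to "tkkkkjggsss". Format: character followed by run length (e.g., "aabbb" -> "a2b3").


Input: 'tkkkkjggsss'
Operation: identify consecutive runs
Runs: 't' -> t1, 'kkkk' -> k4, 'j' -> j1, 'gg' -> g2, 'sss' -> s3
Encoded: t1k4j1g2s3


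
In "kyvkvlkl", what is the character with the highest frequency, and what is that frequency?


Input: 'kyvkvlkl'
Operation: tally each character
Counts: 'k':3, 'l':2, 'v':2, 'y':1
Maximum: 'k' appears 3 times


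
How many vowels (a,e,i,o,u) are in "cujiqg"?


Input string: 'cujiqg'
Operation: count vowels (a, e, i, o, u)
Scan: s[0]='c', s[1]='u' (vowel), s[2]='j', s[3]='i' (vowel), s[4]='q', s[5]='g'
Vowels found: 2
Result: 2


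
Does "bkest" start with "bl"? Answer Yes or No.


Input string: 'bkest'
Prefix to check: 'bl'
First 2 characters of input: 'bk'
Match: False
Result: No


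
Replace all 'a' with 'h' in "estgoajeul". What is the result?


Input string: 'estgoajeul'
Operation: replace 'a' with 'h'
Positions of 'a': 5
After replacement: estgohjeul


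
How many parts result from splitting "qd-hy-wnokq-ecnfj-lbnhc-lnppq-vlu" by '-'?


Input string: 'qd-hy-wnokq-ecnfj-lbnhc-lnppq-vlu'
Delimiter: '-'
Split result: 'qd', 'hy', 'wnokq', 'ecnfj', 'lbnhc', 'lnppq', 'vlu'
Number of parts: 7


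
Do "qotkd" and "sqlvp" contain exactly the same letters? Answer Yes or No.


String 1: 'qotkd' -> sorted: 'dkoqt'
String 2: 'sqlvp' -> sorted: 'lpqsv'
Compare sorted forms: 'dkoqt' != 'lpqsv'
Anagram: No


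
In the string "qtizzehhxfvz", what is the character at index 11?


Input string: 'qtizzehhxfvz'
Operation: get character at index 11
Index mapping: s[0]='q', s[1]='t', s[2]='i', s[3]='z', s[4]='z', s[5]='e', s[6]='h', s[7]='h', s[8]='x', s[9]='f', s[10]='v', s[11]='z'
Result: 'z'


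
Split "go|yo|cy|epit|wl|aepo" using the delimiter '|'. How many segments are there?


Input string: 'go|yo|cy|epit|wl|aepo'
Delimiter: '|'
Split result: 'go', 'yo', 'cy', 'epit', 'wl', 'aepo'
Number of parts: 6


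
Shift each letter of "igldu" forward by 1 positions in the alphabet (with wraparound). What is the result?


Input: 'igldu', shift = 1
Operation: for each letter, (position + 1) mod 26
Mapping: 'i'(8+1=9)->'j', 'g'(6+1=7)->'h', 'l'(11+1=12)->'m', 'd'(3+1=4)->'e', 'u'(20+1=21)->'v'
Result: jhmev


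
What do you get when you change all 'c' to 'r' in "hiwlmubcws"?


Input string: 'hiwlmubcws'
Operation: replace 'c' with 'r'
Positions of 'c': 7
After replacement: hiwlmubrws


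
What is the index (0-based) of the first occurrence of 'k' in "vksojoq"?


Input string: 'vksojoq'
Target: 'k'
Scanning left to right: s[0]='v', s[1]='k'
First match at index: 1


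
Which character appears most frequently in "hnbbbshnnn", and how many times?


Input: 'hnbbbshnnn'
Operation: tally each character
Counts: 'b':3, 'h':2, 'n':4, 's':1
Maximum: 'n' appears 4 times


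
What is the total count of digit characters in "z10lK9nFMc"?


Input string: 'z10lK9nFMc'
Operation: count digit characters (0-9)
Scan: 'z', '1'(digit), '0'(digit), 'l', 'K', '9'(digit), 'n', 'F', 'M', 'c'
Digits found: 3
Result: 3


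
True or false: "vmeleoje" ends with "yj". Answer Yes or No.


Input string: 'vmeleoje'
Suffix to check: 'yj'
Last 2 characters of input: 'je'
Match: False
Result: No


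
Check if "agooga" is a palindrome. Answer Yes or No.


Input string: 'agooga'
Reversed: 'agooga'
Compare pairs: s[0]='a' vs s[5]='a' (match), s[1]='g' vs s[4]='g' (match), s[2]='o' vs s[3]='o' (match)
Palindrome: Yes


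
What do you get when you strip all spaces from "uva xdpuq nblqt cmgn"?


Input string: 'uva xdpuq nblqt cmgn'
Operation: remove all spaces
Words: 'uva', 'xdpuq', 'nblqt', 'cmgn'
Join without spaces: uvaxdpuqnblqtcmgn


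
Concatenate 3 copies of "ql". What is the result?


Input string: 'ql'
Operation: repeat 3 times
Concatenation: 'ql' + 'ql' + 'ql'
Result: qlqlql


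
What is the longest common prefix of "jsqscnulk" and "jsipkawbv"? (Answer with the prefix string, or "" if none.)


String 1: 'jsqscnulk'
String 2: 'jsipkawbv'
Compare position by position:
pos 0: 'j' vs 'j' match
pos 1: 's' vs 's' match
pos 2: 'q' vs 'i' differ -> stop
Longest common prefix: "js" (length 2)


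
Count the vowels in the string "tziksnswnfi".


Input string: 'tziksnswnfi'
Operation: count vowels (a, e, i, o, u)
Scan: s[0]='t', s[1]='z', s[2]='i' (vowel), s[3]='k', s[4]='s', s[5]='n', s[6]='s', s[7]='w', s[8]='n', s[9]='f', s[10]='i' (vowel)
Vowels found: 2
Result: 2


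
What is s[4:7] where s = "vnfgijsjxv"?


Input string: 'vnfgijsjxv'
Operation: slice [4:7]
Extract characters: s[4]='i', s[5]='j', s[6]='s'
Result: ijs


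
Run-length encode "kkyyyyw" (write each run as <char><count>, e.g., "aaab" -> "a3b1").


Input: 'kkyyyyw'
Operation: identify consecutive runs
Runs: 'kk' -> k2, 'yyyy' -> y4, 'w' -> w1
Encoded: k2y4w1


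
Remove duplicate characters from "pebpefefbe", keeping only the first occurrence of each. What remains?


Input: 'pebpefefbe'
Operation: keep first occurrence of each character
Scan: s[0]='p' new -> keep; s[1]='e' new -> keep; s[2]='b' new -> keep; s[3]='p' seen -> skip; s[4]='e' seen -> skip; s[5]='f' new -> keep; s[6]='e' seen -> skip; s[7]='f' seen -> skip; s[8]='b' seen -> skip; s[9]='e' seen -> skip
Result: pebf


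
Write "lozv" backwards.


Input string: 'lozv'
Operation: reverse character order
Original order: 'l' -> 'o' -> 'z' -> 'v'
Reversed order: 'v' -> 'z' -> 'o' -> 'l'
Result: vzol


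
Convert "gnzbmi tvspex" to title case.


Input string: 'gnzbmi tvspex'
Operation: capitalize first letter of each word
Word transformations: 'gnzbmi'->'Gnzbmi', 'tvspex'->'Tvspex'
Result: Gnzbmi Tvspex


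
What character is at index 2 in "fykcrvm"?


Input string: 'fykcrvm'
Operation: get character at index 2
Index mapping: s[0]='f', s[1]='y', s[2]='k'
Result: 'k'


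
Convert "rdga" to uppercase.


Input string: 'rdga'
Operation: convert each letter to uppercase
Mapping: 'r'->'R', 'd'->'D', 'g'->'G', 'a'->'A'
Result: RDGA


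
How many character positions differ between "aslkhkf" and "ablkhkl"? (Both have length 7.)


String 1: 'aslkhkf'
String 2: 'ablkhkl'
Compare each position: pos 0: 'a'=='a', pos 1: 's'!='b', pos 2: 'l'=='l', pos 3: 'k'=='k', pos 4: 'h'=='h', pos 5: 'k'=='k', pos 6: 'f'!='l'
Differing positions: 2
Hamming distance: 2


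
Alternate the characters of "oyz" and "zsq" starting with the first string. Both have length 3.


String 1: 'oyz'
String 2: 'zsq'
Operation: alternate characters
Pairs: 'o'+'z', 'y'+'s', 'z'+'q'
Result: ozyszq


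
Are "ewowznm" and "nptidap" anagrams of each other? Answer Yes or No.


String 1: 'ewowznm' -> sorted: 'emnowwz'
String 2: 'nptidap' -> sorted: 'adinppt'
Compare sorted forms: 'emnowwz' != 'adinppt'
Anagram: No


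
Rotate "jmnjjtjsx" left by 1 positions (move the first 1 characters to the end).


Input: 'jmnjjtjsx', shift = 1
Operation: split at index 1 and swap parts
Front part s[0:1] = 'j'
Back part s[1:] = 'mnjjtjsx'
Rotated = back + front = 'mnjjtjsx' + 'j'
Result: mnjjtjsxj


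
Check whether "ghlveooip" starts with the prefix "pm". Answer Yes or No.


Input string: 'ghlveooip'
Prefix to check: 'pm'
First 2 characters of input: 'gh'
Match: False
Result: No


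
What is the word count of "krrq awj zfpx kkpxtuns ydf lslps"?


Input string: 'krrq awj zfpx kkpxtuns ydf lslps'
Operation: split by spaces
Words found: 'krrq', 'awj', 'zfpx', 'kkpxtuns', 'ydf', 'lslps'
Word count: 6


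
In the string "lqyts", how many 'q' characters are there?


Input string: 'lqyts'
Target character: 'q'
Scan each position: s[1]='q'
Matches found at indices: 1
Total: 1


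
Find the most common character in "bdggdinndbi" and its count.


Input: 'bdggdinndbi'
Operation: tally each character
Counts: 'b':2, 'd':3, 'g':2, 'i':2, 'n':2
Maximum: 'd' appears 3 times


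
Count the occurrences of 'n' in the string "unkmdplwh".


Input string: 'unkmdplwh'
Target character: 'n'
Scan each position: s[1]='n'
Matches found at indices: 1
Total: 1


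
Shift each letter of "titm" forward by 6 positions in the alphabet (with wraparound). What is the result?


Input: 'titm', shift = 6
Operation: for each letter, (position + 6) mod 26
Mapping: 't'(19+6=25)->'z', 'i'(8+6=14)->'o', 't'(19+6=25)->'z', 'm'(12+6=18)->'s'
Result: zozs


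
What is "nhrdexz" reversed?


Input string: 'nhrdexz'
Operation: reverse character order
Original order: 'n' -> 'h' -> 'r' -> 'd' -> 'e' -> 'x' -> 'z'
Reversed order: 'z' -> 'x' -> 'e' -> 'd' -> 'r' -> 'h' -> 'n'
Result: zxedrhn


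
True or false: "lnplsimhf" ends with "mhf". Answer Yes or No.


Input string: 'lnplsimhf'
Suffix to check: 'mhf'
Last 3 characters of input: 'mhf'
Match: True
Result: Yes


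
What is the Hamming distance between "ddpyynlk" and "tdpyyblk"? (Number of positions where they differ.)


String 1: 'ddpyynlk'
String 2: 'tdpyyblk'
Compare each position: pos 0: 'd'!='t', pos 1: 'd'=='d', pos 2: 'p'=='p', pos 3: 'y'=='y', pos 4: 'y'=='y', pos 5: 'n'!='b', pos 6: 'l'=='l', pos 7: 'k'=='k'
Differing positions: 2
Hamming distance: 2


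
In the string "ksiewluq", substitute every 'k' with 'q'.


Input string: 'ksiewluq'
Operation: replace 'k' with 'q'
Positions of 'k': 0
After replacement: qsiewluq


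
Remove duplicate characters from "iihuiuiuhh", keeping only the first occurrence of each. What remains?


Input: 'iihuiuiuhh'
Operation: keep first occurrence of each character
Scan: s[0]='i' new -> keep; s[1]='i' seen -> skip; s[2]='h' new -> keep; s[3]='u' new -> keep; s[4]='i' seen -> skip; s[5]='u' seen -> skip; s[6]='i' seen -> skip; s[7]='u' seen -> skip; s[8]='h' seen -> skip; s[9]='h' seen -> skip
Result: ihu


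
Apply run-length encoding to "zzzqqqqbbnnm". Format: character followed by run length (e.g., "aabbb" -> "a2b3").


Input: 'zzzqqqqbbnnm'
Operation: identify consecutive runs
Runs: 'zzz' -> z3, 'qqqq' -> q4, 'bb' -> b2, 'nn' -> n2, 'm' -> m1
Encoded: z3q4b2n2m1


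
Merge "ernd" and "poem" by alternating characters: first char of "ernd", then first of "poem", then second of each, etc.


String 1: 'ernd'
String 2: 'poem'
Operation: alternate characters
Pairs: 'e'+'p', 'r'+'o', 'n'+'e', 'd'+'m'
Result: epronedm


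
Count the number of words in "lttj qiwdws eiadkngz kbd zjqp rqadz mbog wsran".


Input string: 'lttj qiwdws eiadkngz kbd zjqp rqadz mbog wsran'
Operation: split by spaces
Words found: 'lttj', 'qiwdws', 'eiadkngz', 'kbd', 'zjqp', 'rqadz', 'mbog', 'wsran'
Word count: 8


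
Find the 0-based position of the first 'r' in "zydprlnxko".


Input string: 'zydprlnxko'
Target: 'r'
Scanning left to right: s[0]='z', s[1]='y', s[2]='d', s[3]='p', s[4]='r'
First match at index: 4


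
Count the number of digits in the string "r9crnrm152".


Input string: 'r9crnrm152'
Operation: count digit characters (0-9)
Scan: 'r', '9'(digit), 'c', 'r', 'n', 'r', 'm', '1'(digit), '5'(digit), '2'(digit)
Digits found: 4
Result: 4


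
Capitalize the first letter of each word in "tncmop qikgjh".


Input string: 'tncmop qikgjh'
Operation: capitalize first letter of each word
Word transformations: 'tncmop'->'Tncmop', 'qikgjh'->'Qikgjh'
Result: Tncmop Qikgjh


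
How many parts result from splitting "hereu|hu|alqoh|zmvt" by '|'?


Input string: 'hereu|hu|alqoh|zmvt'
Delimiter: '|'
Split result: 'hereu', 'hu', 'alqoh', 'zmvt'
Number of parts: 4


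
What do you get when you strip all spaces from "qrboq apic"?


Input string: 'qrboq apic'
Operation: remove all spaces
Words: 'qrboq', 'apic'
Join without spaces: qrboqapic


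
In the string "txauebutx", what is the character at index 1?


Input string: 'txauebutx'
Operation: get character at index 1
Index mapping: s[0]='t', s[1]='x'
Result: 'x'


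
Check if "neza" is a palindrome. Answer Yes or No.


Input string: 'neza'
Reversed: 'azen'
Compare pairs: s[0]='n' vs s[3]='a' (mismatch), s[1]='e' vs s[2]='z' (mismatch)
Palindrome: No


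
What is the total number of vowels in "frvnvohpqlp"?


Input string: 'frvnvohpqlp'
Operation: count vowels (a, e, i, o, u)
Scan: s[0]='f', s[1]='r', s[2]='v', s[3]='n', s[4]='v', s[5]='o' (vowel), s[6]='h', s[7]='p', s[8]='q', s[9]='l', s[10]='p'
Vowels found: 1
Result: 1


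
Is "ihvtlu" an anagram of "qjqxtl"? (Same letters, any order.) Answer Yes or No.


String 1: 'qjqxtl' -> sorted: 'jlqqtx'
String 2: 'ihvtlu' -> sorted: 'hiltuv'
Compare sorted forms: 'jlqqtx' != 'hiltuv'
Anagram: No


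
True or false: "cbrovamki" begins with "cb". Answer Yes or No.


Input string: 'cbrovamki'
Prefix to check: 'cb'
First 2 characters of input: 'cb'
Match: True
Result: Yes


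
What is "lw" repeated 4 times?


Input string: 'lw'
Operation: repeat 4 times
Concatenation: 'lw' + 'lw' + 'lw' + 'lw'
Result: lwlwlwlw


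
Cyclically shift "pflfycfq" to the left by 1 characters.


Input: 'pflfycfq', shift = 1
Operation: split at index 1 and swap parts
Front part s[0:1] = 'p'
Back part s[1:] = 'flfycfq'
Rotated = back + front = 'flfycfq' + 'p'
Result: flfycfqp


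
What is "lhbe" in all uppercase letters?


Input string: 'lhbe'
Operation: convert each letter to uppercase
Mapping: 'l'->'L', 'h'->'H', 'b'->'B', 'e'->'E'
Result: LHBE


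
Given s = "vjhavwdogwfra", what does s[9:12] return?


Input string: 'vjhavwdogwfra'
Operation: slice [9:12]
Extract characters: s[9]='w', s[10]='f', s[11]='r'
Result: wfr


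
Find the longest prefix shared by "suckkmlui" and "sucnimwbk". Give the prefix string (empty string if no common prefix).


String 1: 'suckkmlui'
String 2: 'sucnimwbk'
Compare position by position:
pos 0: 's' vs 's' match
pos 1: 'u' vs 'u' match
pos 2: 'c' vs 'c' match
pos 3: 'k' vs 'n' differ -> stop
Longest common prefix: "suc" (length 3)


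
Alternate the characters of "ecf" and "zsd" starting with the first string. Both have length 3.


String 1: 'ecf'
String 2: 'zsd'
Operation: alternate characters
Pairs: 'e'+'z', 'c'+'s', 'f'+'d'
Result: ezcsfd


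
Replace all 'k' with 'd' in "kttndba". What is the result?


Input string: 'kttndba'
Operation: replace 'k' with 'd'
Positions of 'k': 0
After replacement: dttndba


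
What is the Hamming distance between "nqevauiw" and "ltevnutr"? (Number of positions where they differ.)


String 1: 'nqevauiw'
String 2: 'ltevnutr'
Compare each position: pos 0: 'n'!='l', pos 1: 'q'!='t', pos 2: 'e'=='e', pos 3: 'v'=='v', pos 4: 'a'!='n', pos 5: 'u'=='u', pos 6: 'i'!='t', pos 7: 'w'!='r'
Differing positions: 5
Hamming distance: 5


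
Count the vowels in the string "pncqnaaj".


Input string: 'pncqnaaj'
Operation: count vowels (a, e, i, o, u)
Scan: s[0]='p', s[1]='n', s[2]='c', s[3]='q', s[4]='n', s[5]='a' (vowel), s[6]='a' (vowel), s[7]='j'
Vowels found: 2
Result: 2


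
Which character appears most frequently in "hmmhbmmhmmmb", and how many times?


Input: 'hmmhbmmhmmmb'
Operation: tally each character
Counts: 'b':2, 'h':3, 'm':7
Maximum: 'm' appears 7 times


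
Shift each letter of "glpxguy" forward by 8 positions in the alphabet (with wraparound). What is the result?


Input: 'glpxguy', shift = 8
Operation: for each letter, (position + 8) mod 26
Mapping: 'g'(6+8=14)->'o', 'l'(11+8=19)->'t', 'p'(15+8=23)->'x', 'x'(23+8=31, 31 mod 26=5)->'f', 'g'(6+8=14)->'o', 'u'(20+8=28, 28 mod 26=2)->'c', 'y'(24+8=32, 32 mod 26=6)->'g'
Result: otxfocg


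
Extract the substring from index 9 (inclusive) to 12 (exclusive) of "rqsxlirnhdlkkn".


Input string: 'rqsxlirnhdlkkn'
Operation: slice [9:12]
Extract characters: s[9]='d', s[10]='l', s[11]='k'
Result: dlk


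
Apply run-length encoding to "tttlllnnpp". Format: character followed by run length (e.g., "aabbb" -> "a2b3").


Input: 'tttlllnnpp'
Operation: identify consecutive runs
Runs: 'ttt' -> t3, 'lll' -> l3, 'nn' -> n2, 'pp' -> p2
Encoded: t3l3n2p2


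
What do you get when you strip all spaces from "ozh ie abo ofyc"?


Input string: 'ozh ie abo ofyc'
Operation: remove all spaces
Words: 'ozh', 'ie', 'abo', 'ofyc'
Join without spaces: ozhieaboofyc


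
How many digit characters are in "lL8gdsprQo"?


Input string: 'lL8gdsprQo'
Operation: count digit characters (0-9)
Scan: 'l', 'L', '8'(digit), 'g', 'd', 's', 'p', 'r', 'Q', 'o'
Digits found: 1
Result: 1


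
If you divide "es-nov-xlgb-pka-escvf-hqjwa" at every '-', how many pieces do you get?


Input string: 'es-nov-xlgb-pka-escvf-hqjwa'
Delimiter: '-'
Split result: 'es', 'nov', 'xlgb', 'pka', 'escvf', 'hqjwa'
Number of parts: 6


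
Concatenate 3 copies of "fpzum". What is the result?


Input string: 'fpzum'
Operation: repeat 3 times
Concatenation: 'fpzum' + 'fpzum' + 'fpzum'
Result: fpzumfpzumfpzum


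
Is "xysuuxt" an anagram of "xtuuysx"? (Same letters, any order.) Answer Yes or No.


String 1: 'xtuuysx' -> sorted: 'stuuxxy'
String 2: 'xysuuxt' -> sorted: 'stuuxxy'
Compare sorted forms: 'stuuxxy' == 'stuuxxy'
Anagram: Yes


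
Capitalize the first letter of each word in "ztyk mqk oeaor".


Input string: 'ztyk mqk oeaor'
Operation: capitalize first letter of each word
Word transformations: 'ztyk'->'Ztyk', 'mqk'->'Mqk', 'oeaor'->'Oeaor'
Result: Ztyk Mqk Oeaor


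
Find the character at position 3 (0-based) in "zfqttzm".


Input string: 'zfqttzm'
Operation: get character at index 3
Index mapping: s[0]='z', s[1]='f', s[2]='q', s[3]='t'
Result: 't'


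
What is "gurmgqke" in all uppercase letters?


Input string: 'gurmgqke'
Operation: convert each letter to uppercase
Mapping: 'g'->'G', 'u'->'U', 'r'->'R', 'm'->'M', 'g'->'G', 'q'->'Q', 'k'->'K', 'e'->'E'
Result: GURMGQKE


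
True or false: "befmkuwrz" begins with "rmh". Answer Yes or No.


Input string: 'befmkuwrz'
Prefix to check: 'rmh'
First 3 characters of input: 'bef'
Match: False
Result: No


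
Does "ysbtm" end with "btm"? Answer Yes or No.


Input string: 'ysbtm'
Suffix to check: 'btm'
Last 3 characters of input: 'btm'
Match: True
Result: Yes


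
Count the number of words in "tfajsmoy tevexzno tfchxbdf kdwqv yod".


Input string: 'tfajsmoy tevexzno tfchxbdf kdwqv yod'
Operation: split by spaces
Words found: 'tfajsmoy', 'tevexzno', 'tfchxbdf', 'kdwqv', 'yod'
Word count: 5


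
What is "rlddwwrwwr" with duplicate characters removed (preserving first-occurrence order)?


Input: 'rlddwwrwwr'
Operation: keep first occurrence of each character
Scan: s[0]='r' new -> keep; s[1]='l' new -> keep; s[2]='d' new -> keep; s[3]='d' seen -> skip; s[4]='w' new -> keep; s[5]='w' seen -> skip; s[6]='r' seen -> skip; s[7]='w' seen -> skip; s[8]='w' seen -> skip; s[9]='r' seen -> skip
Result: rldw


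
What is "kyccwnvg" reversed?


Input string: 'kyccwnvg'
Operation: reverse character order
Original order: 'k' -> 'y' -> 'c' -> 'c' -> 'w' -> 'n' -> 'v' -> 'g'
Reversed order: 'g' -> 'v' -> 'n' -> 'w' -> 'c' -> 'c' -> 'y' -> 'k'
Result: gvnwccyk


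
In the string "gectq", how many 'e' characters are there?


Input string: 'gectq'
Target character: 'e'
Scan each position: s[1]='e'
Matches found at indices: 1
Total: 1


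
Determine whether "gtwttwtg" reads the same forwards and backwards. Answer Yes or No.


Input string: 'gtwttwtg'
Reversed: 'gtwttwtg'
Compare pairs: s[0]='g' vs s[7]='g' (match), s[1]='t' vs s[6]='t' (match), s[2]='w' vs s[5]='w' (match), s[3]='t' vs s[4]='t' (match)
Palindrome: Yes


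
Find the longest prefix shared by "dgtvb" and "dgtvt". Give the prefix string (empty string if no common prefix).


String 1: 'dgtvb'
String 2: 'dgtvt'
Compare position by position:
pos 0: 'd' vs 'd' match
pos 1: 'g' vs 'g' match
pos 2: 't' vs 't' match
pos 3: 'v' vs 'v' match
pos 4: 'b' vs 't' differ -> stop
Longest common prefix: "dgtv" (length 4)


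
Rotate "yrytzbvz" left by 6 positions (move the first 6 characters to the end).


Input: 'yrytzbvz', shift = 6
Operation: split at index 6 and swap parts
Front part s[0:6] = 'yrytzb'
Back part s[6:] = 'vz'
Rotated = back + front = 'vz' + 'yrytzb'
Result: vzyrytzb


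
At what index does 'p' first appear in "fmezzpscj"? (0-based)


Input string: 'fmezzpscj'
Target: 'p'
Scanning left to right: s[0]='f', s[1]='m', s[2]='e', s[3]='z', s[4]='z', s[5]='p'
First match at index: 5


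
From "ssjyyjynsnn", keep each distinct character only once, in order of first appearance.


Input: 'ssjyyjynsnn'
Operation: keep first occurrence of each character
Scan: s[0]='s' new -> keep; s[1]='s' seen -> skip; s[2]='j' new -> keep; s[3]='y' new -> keep; s[4]='y' seen -> skip; s[5]='j' seen -> skip; s[6]='y' seen -> skip; s[7]='n' new -> keep; s[8]='s' seen -> skip; s[9]='n' seen -> skip; s[10]='n' seen -> skip
Result: sjyn


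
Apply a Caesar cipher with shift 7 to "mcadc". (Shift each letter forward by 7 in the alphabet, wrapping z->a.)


Input: 'mcadc', shift = 7
Operation: for each letter, (position + 7) mod 26
Mapping: 'm'(12+7=19)->'t', 'c'(2+7=9)->'j', 'a'(0+7=7)->'h', 'd'(3+7=10)->'k', 'c'(2+7=9)->'j'
Result: tjhkj


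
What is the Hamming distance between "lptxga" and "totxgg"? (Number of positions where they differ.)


String 1: 'lptxga'
String 2: 'totxgg'
Compare each position: pos 0: 'l'!='t', pos 1: 'p'!='o', pos 2: 't'=='t', pos 3: 'x'=='x', pos 4: 'g'=='g', pos 5: 'a'!='g'
Differing positions: 3
Hamming distance: 3


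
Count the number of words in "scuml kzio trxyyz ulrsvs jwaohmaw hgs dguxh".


Input string: 'scuml kzio trxyyz ulrsvs jwaohmaw hgs dguxh'
Operation: split by spaces
Words found: 'scuml', 'kzio', 'trxyyz', 'ulrsvs', 'jwaohmaw', 'hgs', 'dguxh'
Word count: 7


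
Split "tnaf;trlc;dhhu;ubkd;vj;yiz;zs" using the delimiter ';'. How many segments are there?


Input string: 'tnaf;trlc;dhhu;ubkd;vj;yiz;zs'
Delimiter: ';'
Split result: 'tnaf', 'trlc', 'dhhu', 'ubkd', 'vj', 'yiz', 'zs'
Number of parts: 7


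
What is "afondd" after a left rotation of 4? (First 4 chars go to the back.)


Input: 'afondd', shift = 4
Operation: split at index 4 and swap parts
Front part s[0:4] = 'afon'
Back part s[4:] = 'dd'
Rotated = back + front = 'dd' + 'afon'
Result: ddafon


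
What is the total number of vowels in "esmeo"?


Input string: 'esmeo'
Operation: count vowels (a, e, i, o, u)
Scan: s[0]='e' (vowel), s[1]='s', s[2]='m', s[3]='e' (vowel), s[4]='o' (vowel)
Vowels found: 3
Result: 3


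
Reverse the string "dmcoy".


Input string: 'dmcoy'
Operation: reverse character order
Original order: 'd' -> 'm' -> 'c' -> 'o' -> 'y'
Reversed order: 'y' -> 'o' -> 'c' -> 'm' -> 'd'
Result: yocmd


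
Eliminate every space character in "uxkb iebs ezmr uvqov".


Input string: 'uxkb iebs ezmr uvqov'
Operation: remove all spaces
Words: 'uxkb', 'iebs', 'ezmr', 'uvqov'
Join without spaces: uxkbiebsezmruvqov


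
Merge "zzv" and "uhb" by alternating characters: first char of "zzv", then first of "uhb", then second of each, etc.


String 1: 'zzv'
String 2: 'uhb'
Operation: alternate characters
Pairs: 'z'+'u', 'z'+'h', 'v'+'b'
Result: zuzhvb


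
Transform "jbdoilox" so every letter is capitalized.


Input string: 'jbdoilox'
Operation: convert each letter to uppercase
Mapping: 'j'->'J', 'b'->'B', 'd'->'D', 'o'->'O', 'i'->'I', 'l'->'L', 'o'->'O', 'x'->'X'
Result: JBDOILOX


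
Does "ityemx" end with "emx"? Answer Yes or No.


Input string: 'ityemx'
Suffix to check: 'emx'
Last 3 characters of input: 'emx'
Match: True
Result: Yes


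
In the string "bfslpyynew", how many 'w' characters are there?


Input string: 'bfslpyynew'
Target character: 'w'
Scan each position: s[9]='w'
Matches found at indices: 9
Total: 1


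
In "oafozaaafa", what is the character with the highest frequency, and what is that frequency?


Input: 'oafozaaafa'
Operation: tally each character
Counts: 'a':5, 'f':2, 'o':2, 'z':1
Maximum: 'a' appears 5 times


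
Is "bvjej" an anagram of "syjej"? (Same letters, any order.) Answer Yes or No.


String 1: 'syjej' -> sorted: 'ejjsy'
String 2: 'bvjej' -> sorted: 'bejjv'
Compare sorted forms: 'ejjsy' != 'bejjv'
Anagram: No


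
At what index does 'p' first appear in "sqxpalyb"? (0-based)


Input string: 'sqxpalyb'
Target: 'p'
Scanning left to right: s[0]='s', s[1]='q', s[2]='x', s[3]='p'
First match at index: 3


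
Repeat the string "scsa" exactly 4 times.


Input string: 'scsa'
Operation: repeat 4 times
Concatenation: 'scsa' + 'scsa' + 'scsa' + 'scsa'
Result: scsascsascsascsa


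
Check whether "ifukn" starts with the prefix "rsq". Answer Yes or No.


Input string: 'ifukn'
Prefix to check: 'rsq'
First 3 characters of input: 'ifu'
Match: False
Result: No


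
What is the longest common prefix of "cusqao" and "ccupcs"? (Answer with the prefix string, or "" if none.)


String 1: 'cusqao'
String 2: 'ccupcs'
Compare position by position:
pos 0: 'c' vs 'c' match
pos 1: 'u' vs 'c' differ -> stop
Longest common prefix: "c" (length 1)


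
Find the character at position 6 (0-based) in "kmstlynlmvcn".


Input string: 'kmstlynlmvcn'
Operation: get character at index 6
Index mapping: s[0]='k', s[1]='m', s[2]='s', s[3]='t', s[4]='l', s[5]='y', s[6]='n'
Result: 'n'


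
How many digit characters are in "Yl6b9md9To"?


Input string: 'Yl6b9md9To'
Operation: count digit characters (0-9)
Scan: 'Y', 'l', '6'(digit), 'b', '9'(digit), 'm', 'd', '9'(digit), 'T', 'o'
Digits found: 3
Result: 3


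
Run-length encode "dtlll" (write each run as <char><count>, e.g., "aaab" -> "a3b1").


Input: 'dtlll'
Operation: identify consecutive runs
Runs: 'd' -> d1, 't' -> t1, 'lll' -> l3
Encoded: d1t1l3


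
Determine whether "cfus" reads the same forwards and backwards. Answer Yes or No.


Input string: 'cfus'
Reversed: 'sufc'
Compare pairs: s[0]='c' vs s[3]='s' (mismatch), s[1]='f' vs s[2]='u' (mismatch)
Palindrome: No


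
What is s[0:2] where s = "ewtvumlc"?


Input string: 'ewtvumlc'
Operation: slice [0:2]
Extract characters: s[0]='e', s[1]='w'
Result: ew


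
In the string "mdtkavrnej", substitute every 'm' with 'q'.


Input string: 'mdtkavrnej'
Operation: replace 'm' with 'q'
Positions of 'm': 0
After replacement: qdtkavrnej


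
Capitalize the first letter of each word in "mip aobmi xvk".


Input string: 'mip aobmi xvk'
Operation: capitalize first letter of each word
Word transformations: 'mip'->'Mip', 'aobmi'->'Aobmi', 'xvk'->'Xvk'
Result: Mip Aobmi Xvk


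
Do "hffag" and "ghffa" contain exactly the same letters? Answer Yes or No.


String 1: 'hffag' -> sorted: 'affgh'
String 2: 'ghffa' -> sorted: 'affgh'
Compare sorted forms: 'affgh' == 'affgh'
Anagram: Yes


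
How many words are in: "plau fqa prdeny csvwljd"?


Input string: 'plau fqa prdeny csvwljd'
Operation: split by spaces
Words found: 'plau', 'fqa', 'prdeny', 'csvwljd'
Word count: 4


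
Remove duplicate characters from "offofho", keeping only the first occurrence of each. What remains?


Input: 'offofho'
Operation: keep first occurrence of each character
Scan: s[0]='o' new -> keep; s[1]='f' new -> keep; s[2]='f' seen -> skip; s[3]='o' seen -> skip; s[4]='f' seen -> skip; s[5]='h' new -> keep; s[6]='o' seen -> skip
Result: ofh


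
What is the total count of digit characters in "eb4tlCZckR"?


Input string: 'eb4tlCZckR'
Operation: count digit characters (0-9)
Scan: 'e', 'b', '4'(digit), 't', 'l', 'C', 'Z', 'c', 'k', 'R'
Digits found: 1
Result: 1


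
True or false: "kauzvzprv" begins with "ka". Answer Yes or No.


Input string: 'kauzvzprv'
Prefix to check: 'ka'
First 2 characters of input: 'ka'
Match: True
Result: Yes


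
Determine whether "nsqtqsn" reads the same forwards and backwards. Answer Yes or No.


Input string: 'nsqtqsn'
Reversed: 'nsqtqsn'
Compare pairs: s[0]='n' vs s[6]='n' (match), s[1]='s' vs s[5]='s' (match), s[2]='q' vs s[4]='q' (match)
Palindrome: Yes


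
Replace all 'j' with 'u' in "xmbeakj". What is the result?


Input string: 'xmbeakj'
Operation: replace 'j' with 'u'
Positions of 'j': 6
After replacement: xmbeaku


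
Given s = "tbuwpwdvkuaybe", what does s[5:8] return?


Input string: 'tbuwpwdvkuaybe'
Operation: slice [5:8]
Extract characters: s[5]='w', s[6]='d', s[7]='v'
Result: wdv


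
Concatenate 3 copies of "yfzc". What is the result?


Input string: 'yfzc'
Operation: repeat 3 times
Concatenation: 'yfzc' + 'yfzc' + 'yfzc'
Result: yfzcyfzcyfzc


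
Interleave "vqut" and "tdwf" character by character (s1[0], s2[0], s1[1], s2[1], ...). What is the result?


String 1: 'vqut'
String 2: 'tdwf'
Operation: alternate characters
Pairs: 'v'+'t', 'q'+'d', 'u'+'w', 't'+'f'
Result: vtqduwtf


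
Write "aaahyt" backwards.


Input string: 'aaahyt'
Operation: reverse character order
Original order: 'a' -> 'a' -> 'a' -> 'h' -> 'y' -> 't'
Reversed order: 't' -> 'y' -> 'h' -> 'a' -> 'a' -> 'a'
Result: tyhaaa


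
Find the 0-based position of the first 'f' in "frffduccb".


Input string: 'frffduccb'
Target: 'f'
Scanning left to right: s[0]='f'
First match at index: 0


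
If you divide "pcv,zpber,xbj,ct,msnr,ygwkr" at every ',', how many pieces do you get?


Input string: 'pcv,zpber,xbj,ct,msnr,ygwkr'
Delimiter: ','
Split result: 'pcv', 'zpber', 'xbj', 'ct', 'msnr', 'ygwkr'
Number of parts: 6


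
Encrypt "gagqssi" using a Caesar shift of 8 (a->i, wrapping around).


Input: 'gagqssi', shift = 8
Operation: for each letter, (position + 8) mod 26
Mapping: 'g'(6+8=14)->'o', 'a'(0+8=8)->'i', 'g'(6+8=14)->'o', 'q'(16+8=24)->'y', 's'(18+8=26, 26 mod 26=0)->'a', 's'(18+8=26, 26 mod 26=0)->'a', 'i'(8+8=16)->'q'
Result: oioyaaq


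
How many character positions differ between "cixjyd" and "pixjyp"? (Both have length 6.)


String 1: 'cixjyd'
String 2: 'pixjyp'
Compare each position: pos 0: 'c'!='p', pos 1: 'i'=='i', pos 2: 'x'=='x', pos 3: 'j'=='j', pos 4: 'y'=='y', pos 5: 'd'!='p'
Differing positions: 2
Hamming distance: 2


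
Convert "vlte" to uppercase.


Input string: 'vlte'
Operation: convert each letter to uppercase
Mapping: 'v'->'V', 'l'->'L', 't'->'T', 'e'->'E'
Result: VLTE


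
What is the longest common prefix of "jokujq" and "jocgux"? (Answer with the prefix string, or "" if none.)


String 1: 'jokujq'
String 2: 'jocgux'
Compare position by position:
pos 0: 'j' vs 'j' match
pos 1: 'o' vs 'o' match
pos 2: 'k' vs 'c' differ -> stop
Longest common prefix: "jo" (length 2)


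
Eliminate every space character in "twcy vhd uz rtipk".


Input string: 'twcy vhd uz rtipk'
Operation: remove all spaces
Words: 'twcy', 'vhd', 'uz', 'rtipk'
Join without spaces: twcyvhduzrtipk


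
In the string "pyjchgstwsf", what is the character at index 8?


Input string: 'pyjchgstwsf'
Operation: get character at index 8
Index mapping: s[0]='p', s[1]='y', s[2]='j', s[3]='c', s[4]='h', s[5]='g', s[6]='s', s[7]='t', s[8]='w'
Result: 'w'


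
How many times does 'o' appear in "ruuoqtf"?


Input string: 'ruuoqtf'
Target character: 'o'
Scan each position: s[3]='o'
Matches found at indices: 3
Total: 1


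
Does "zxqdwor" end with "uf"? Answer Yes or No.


Input string: 'zxqdwor'
Suffix to check: 'uf'
Last 2 characters of input: 'or'
Match: False
Result: No


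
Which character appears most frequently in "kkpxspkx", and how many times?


Input: 'kkpxspkx'
Operation: tally each character
Counts: 'k':3, 'p':2, 's':1, 'x':2
Maximum: 'k' appears 3 times


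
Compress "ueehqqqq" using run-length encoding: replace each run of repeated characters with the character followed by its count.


Input: 'ueehqqqq'
Operation: identify consecutive runs
Runs: 'u' -> u1, 'ee' -> e2, 'h' -> h1, 'qqqq' -> q4
Encoded: u1e2h1q4


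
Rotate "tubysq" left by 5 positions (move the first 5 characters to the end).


Input: 'tubysq', shift = 5
Operation: split at index 5 and swap parts
Front part s[0:5] = 'tubys'
Back part s[5:] = 'q'
Rotated = back + front = 'q' + 'tubys'
Result: qtubys


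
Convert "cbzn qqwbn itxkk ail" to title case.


Input string: 'cbzn qqwbn itxkk ail'
Operation: capitalize first letter of each word
Word transformations: 'cbzn'->'Cbzn', 'qqwbn'->'Qqwbn', 'itxkk'->'Itxkk', 'ail'->'Ail'
Result: Cbzn Qqwbn Itxkk Ail


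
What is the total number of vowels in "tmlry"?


Input string: 'tmlry'
Operation: count vowels (a, e, i, o, u)
Scan: s[0]='t', s[1]='m', s[2]='l', s[3]='r', s[4]='y'
Vowels found: 0
Result: 0


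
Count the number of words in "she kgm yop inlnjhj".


Input string: 'she kgm yop inlnjhj'
Operation: split by spaces
Words found: 'she', 'kgm', 'yop', 'inlnjhj'
Word count: 4


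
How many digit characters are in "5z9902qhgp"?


Input string: '5z9902qhgp'
Operation: count digit characters (0-9)
Scan: '5'(digit), 'z', '9'(digit), '9'(digit), '0'(digit), '2'(digit), 'q', 'h', 'g', 'p'
Digits found: 5
Result: 5


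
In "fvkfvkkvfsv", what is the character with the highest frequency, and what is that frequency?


Input: 'fvkfvkkvfsv'
Operation: tally each character
Counts: 'f':3, 'k':3, 's':1, 'v':4
Maximum: 'v' appears 4 times


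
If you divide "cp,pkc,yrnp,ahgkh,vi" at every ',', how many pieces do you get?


Input string: 'cp,pkc,yrnp,ahgkh,vi'
Delimiter: ','
Split result: 'cp', 'pkc', 'yrnp', 'ahgkh', 'vi'
Number of parts: 5


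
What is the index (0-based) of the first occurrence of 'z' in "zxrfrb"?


Input string: 'zxrfrb'
Target: 'z'
Scanning left to right: s[0]='z'
First match at index: 0


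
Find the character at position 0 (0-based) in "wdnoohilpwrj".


Input string: 'wdnoohilpwrj'
Operation: get character at index 0
Index mapping: s[0]='w'
Result: 'w'


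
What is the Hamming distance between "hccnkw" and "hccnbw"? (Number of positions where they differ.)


String 1: 'hccnkw'
String 2: 'hccnbw'
Compare each position: pos 0: 'h'=='h', pos 1: 'c'=='c', pos 2: 'c'=='c', pos 3: 'n'=='n', pos 4: 'k'!='b', pos 5: 'w'=='w'
Differing positions: 1
Hamming distance: 1


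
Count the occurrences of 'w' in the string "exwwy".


Input string: 'exwwy'
Target character: 'w'
Scan each position: s[2]='w', s[3]='w'
Matches found at indices: 2, 3
Total: 2


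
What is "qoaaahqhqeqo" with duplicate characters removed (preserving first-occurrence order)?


Input: 'qoaaahqhqeqo'
Operation: keep first occurrence of each character
Scan: s[0]='q' new -> keep; s[1]='o' new -> keep; s[2]='a' new -> keep; s[3]='a' seen -> skip; s[4]='a' seen -> skip; s[5]='h' new -> keep; s[6]='q' seen -> skip; s[7]='h' seen -> skip; s[8]='q' seen -> skip; s[9]='e' new -> keep; s[10]='q' seen -> skip; s[11]='o' seen -> skip
Result: qoahe


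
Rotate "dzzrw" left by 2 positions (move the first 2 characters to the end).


Input: 'dzzrw', shift = 2
Operation: split at index 2 and swap parts
Front part s[0:2] = 'dz'
Back part s[2:] = 'zrw'
Rotated = back + front = 'zrw' + 'dz'
Result: zrwdz


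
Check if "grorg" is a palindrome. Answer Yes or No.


Input string: 'grorg'
Reversed: 'grorg'
Compare pairs: s[0]='g' vs s[4]='g' (match), s[1]='r' vs s[3]='r' (match)
Palindrome: Yes


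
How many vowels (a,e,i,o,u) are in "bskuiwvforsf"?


Input string: 'bskuiwvforsf'
Operation: count vowels (a, e, i, o, u)
Scan: s[0]='b', s[1]='s', s[2]='k', s[3]='u' (vowel), s[4]='i' (vowel), s[5]='w', s[6]='v', s[7]='f', s[8]='o' (vowel), s[9]='r', s[10]='s', s[11]='f'
Vowels found: 3
Result: 3


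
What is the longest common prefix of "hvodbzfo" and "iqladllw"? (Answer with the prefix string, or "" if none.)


String 1: 'hvodbzfo'
String 2: 'iqladllw'
Compare position by position:
pos 0: 'h' vs 'i' differ -> stop
Longest common prefix: "" (length 0)


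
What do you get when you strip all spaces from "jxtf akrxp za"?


Input string: 'jxtf akrxp za'
Operation: remove all spaces
Words: 'jxtf', 'akrxp', 'za'
Join without spaces: jxtfakrxpza


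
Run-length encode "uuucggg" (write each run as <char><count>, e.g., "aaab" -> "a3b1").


Input: 'uuucggg'
Operation: identify consecutive runs
Runs: 'uuu' -> u3, 'c' -> c1, 'ggg' -> g3
Encoded: u3c1g3


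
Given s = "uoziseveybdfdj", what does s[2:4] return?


Input string: 'uoziseveybdfdj'
Operation: slice [2:4]
Extract characters: s[2]='z', s[3]='i'
Result: zi
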